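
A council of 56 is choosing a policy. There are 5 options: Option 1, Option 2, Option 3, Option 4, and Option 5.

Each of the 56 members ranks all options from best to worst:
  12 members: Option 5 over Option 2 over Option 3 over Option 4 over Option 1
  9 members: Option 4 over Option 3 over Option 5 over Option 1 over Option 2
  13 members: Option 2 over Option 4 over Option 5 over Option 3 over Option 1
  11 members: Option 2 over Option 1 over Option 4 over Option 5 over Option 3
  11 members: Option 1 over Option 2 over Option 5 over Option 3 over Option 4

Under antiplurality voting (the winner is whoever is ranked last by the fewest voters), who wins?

Option 5

Last-place votes: Option 1 25, Option 2 9, Option 3 11, Option 4 11, Option 5 0.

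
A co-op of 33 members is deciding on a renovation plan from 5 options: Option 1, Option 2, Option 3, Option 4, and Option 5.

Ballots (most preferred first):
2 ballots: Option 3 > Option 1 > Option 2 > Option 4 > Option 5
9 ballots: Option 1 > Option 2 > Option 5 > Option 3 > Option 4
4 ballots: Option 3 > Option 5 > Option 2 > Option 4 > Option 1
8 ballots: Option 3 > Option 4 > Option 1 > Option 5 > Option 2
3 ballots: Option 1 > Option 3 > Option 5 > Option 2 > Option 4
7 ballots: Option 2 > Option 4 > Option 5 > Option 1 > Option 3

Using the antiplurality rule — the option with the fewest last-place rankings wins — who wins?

Option 5

Last-place votes: Option 1 4, Option 2 8, Option 3 7, Option 4 12, Option 5 2.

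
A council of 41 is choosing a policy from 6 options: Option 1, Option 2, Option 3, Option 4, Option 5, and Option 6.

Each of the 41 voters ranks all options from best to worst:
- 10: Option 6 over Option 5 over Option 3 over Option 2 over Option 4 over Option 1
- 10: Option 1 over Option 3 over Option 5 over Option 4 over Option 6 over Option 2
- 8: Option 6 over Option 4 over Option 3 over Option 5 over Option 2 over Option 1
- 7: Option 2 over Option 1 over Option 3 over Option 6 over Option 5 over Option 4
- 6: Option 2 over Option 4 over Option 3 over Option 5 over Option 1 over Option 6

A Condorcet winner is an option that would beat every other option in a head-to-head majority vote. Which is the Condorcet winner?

Option 3 vs Option 1: 24–17
Option 3 vs Option 2: 28–13
Option 3 vs Option 4: 27–14
Option 3 vs Option 5: 31–10
Option 3 vs Option 6: 23–18
Option 3 beats every other option.

Option 3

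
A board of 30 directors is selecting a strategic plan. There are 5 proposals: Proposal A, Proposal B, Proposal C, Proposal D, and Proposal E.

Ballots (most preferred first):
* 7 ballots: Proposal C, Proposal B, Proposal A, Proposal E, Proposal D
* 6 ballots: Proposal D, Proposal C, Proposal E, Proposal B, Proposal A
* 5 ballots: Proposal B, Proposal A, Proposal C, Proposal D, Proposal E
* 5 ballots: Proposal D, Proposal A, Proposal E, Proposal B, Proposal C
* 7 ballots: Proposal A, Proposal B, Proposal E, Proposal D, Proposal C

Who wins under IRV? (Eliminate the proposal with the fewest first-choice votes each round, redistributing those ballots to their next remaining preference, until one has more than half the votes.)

Proposal A

Round 1: Proposal A 7, Proposal B 5, Proposal C 7, Proposal D 11, Proposal E 0. Proposal E eliminated.
Round 2: Proposal A 7, Proposal B 5, Proposal C 7, Proposal D 11. Proposal B eliminated.
Round 3: Proposal A 12, Proposal C 7, Proposal D 11. Proposal C eliminated.
Round 4: Proposal A 19, Proposal D 11. Proposal A has a majority (≥16).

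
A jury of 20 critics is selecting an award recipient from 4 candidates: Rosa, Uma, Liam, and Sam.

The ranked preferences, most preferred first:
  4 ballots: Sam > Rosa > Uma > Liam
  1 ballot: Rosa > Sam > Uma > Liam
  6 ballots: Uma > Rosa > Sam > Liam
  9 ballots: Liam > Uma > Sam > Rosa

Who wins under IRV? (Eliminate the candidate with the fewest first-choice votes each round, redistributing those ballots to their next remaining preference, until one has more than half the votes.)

Uma

Round 1: Rosa 1, Uma 6, Liam 9, Sam 4. Rosa eliminated.
Round 2: Uma 6, Liam 9, Sam 5. Sam eliminated.
Round 3: Uma 11, Liam 9. Uma has a majority (≥11).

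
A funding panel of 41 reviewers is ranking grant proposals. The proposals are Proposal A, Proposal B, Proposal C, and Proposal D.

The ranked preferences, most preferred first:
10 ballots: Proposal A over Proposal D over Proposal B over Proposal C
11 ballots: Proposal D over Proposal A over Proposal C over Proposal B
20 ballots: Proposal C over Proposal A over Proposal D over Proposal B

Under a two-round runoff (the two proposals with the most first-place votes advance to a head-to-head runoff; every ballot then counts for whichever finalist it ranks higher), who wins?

Round 1 first-place votes: Proposal A 10, Proposal B 0, Proposal C 20, Proposal D 11. Proposal C and Proposal D advance.
Runoff: Proposal C is ranked above Proposal D on 20 ballots, Proposal D above Proposal C on 21.

Proposal D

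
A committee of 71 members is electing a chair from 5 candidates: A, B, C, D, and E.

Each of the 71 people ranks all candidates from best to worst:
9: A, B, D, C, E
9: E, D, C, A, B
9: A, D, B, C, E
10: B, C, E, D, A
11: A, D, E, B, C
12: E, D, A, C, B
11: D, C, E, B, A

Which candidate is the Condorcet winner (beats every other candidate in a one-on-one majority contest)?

D

D vs A: 42–29
D vs B: 52–19
D vs C: 61–10
D vs E: 40–31
D beats every other candidate.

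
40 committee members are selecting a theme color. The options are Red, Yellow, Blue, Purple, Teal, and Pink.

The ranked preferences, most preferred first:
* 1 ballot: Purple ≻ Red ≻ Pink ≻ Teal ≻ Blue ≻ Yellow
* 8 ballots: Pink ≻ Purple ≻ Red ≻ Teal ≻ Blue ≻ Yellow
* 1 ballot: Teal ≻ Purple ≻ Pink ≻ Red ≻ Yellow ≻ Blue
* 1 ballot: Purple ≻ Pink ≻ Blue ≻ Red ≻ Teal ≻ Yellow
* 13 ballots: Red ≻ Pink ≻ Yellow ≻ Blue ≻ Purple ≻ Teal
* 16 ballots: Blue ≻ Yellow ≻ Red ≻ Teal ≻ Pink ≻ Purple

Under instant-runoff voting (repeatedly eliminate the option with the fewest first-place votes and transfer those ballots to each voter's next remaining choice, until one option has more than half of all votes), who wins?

Round 1: Red 13, Yellow 0, Blue 16, Purple 2, Teal 1, Pink 8. Yellow eliminated.
Round 2: Red 13, Blue 16, Purple 2, Teal 1, Pink 8. Teal eliminated.
Round 3: Red 13, Blue 16, Purple 3, Pink 8. Purple eliminated.
Round 4: Red 14, Blue 16, Pink 10. Pink eliminated.
Round 5: Red 23, Blue 17. Red has a majority (≥21).

Red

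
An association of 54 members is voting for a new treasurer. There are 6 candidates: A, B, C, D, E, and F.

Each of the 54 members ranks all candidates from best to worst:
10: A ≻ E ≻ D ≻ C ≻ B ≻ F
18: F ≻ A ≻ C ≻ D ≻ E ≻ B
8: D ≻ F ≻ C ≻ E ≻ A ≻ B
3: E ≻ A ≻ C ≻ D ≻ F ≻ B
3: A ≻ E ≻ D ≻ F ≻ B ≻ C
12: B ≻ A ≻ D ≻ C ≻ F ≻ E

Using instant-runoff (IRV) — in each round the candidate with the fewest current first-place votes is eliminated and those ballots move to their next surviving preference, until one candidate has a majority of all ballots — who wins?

Round 1: A 13, B 12, C 0, D 8, E 3, F 18. C eliminated.
Round 2: A 13, B 12, D 8, E 3, F 18. E eliminated.
Round 3: A 16, B 12, D 8, F 18. D eliminated.
Round 4: A 16, B 12, F 26. B eliminated.
Round 5: A 28, F 26. A has a majority (≥28).

A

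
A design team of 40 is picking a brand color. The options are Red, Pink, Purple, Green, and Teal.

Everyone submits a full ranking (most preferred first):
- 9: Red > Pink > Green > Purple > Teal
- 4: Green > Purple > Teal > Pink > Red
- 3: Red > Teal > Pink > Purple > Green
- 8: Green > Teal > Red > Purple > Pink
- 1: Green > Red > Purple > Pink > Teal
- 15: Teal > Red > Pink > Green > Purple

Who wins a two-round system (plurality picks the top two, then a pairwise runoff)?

Round 1 first-place votes: Red 12, Pink 0, Purple 0, Green 13, Teal 15. Teal and Green advance.
Runoff: Teal is ranked above Green on 18 ballots, Green above Teal on 22.

Green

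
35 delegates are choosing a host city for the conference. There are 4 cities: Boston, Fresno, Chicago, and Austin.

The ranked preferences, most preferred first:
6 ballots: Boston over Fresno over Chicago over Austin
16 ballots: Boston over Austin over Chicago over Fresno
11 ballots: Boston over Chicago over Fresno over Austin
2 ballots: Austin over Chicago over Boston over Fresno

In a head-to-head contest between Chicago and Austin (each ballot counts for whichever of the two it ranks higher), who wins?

Chicago is ranked above Austin on 17 ballots; Austin above Chicago on 18.

Austin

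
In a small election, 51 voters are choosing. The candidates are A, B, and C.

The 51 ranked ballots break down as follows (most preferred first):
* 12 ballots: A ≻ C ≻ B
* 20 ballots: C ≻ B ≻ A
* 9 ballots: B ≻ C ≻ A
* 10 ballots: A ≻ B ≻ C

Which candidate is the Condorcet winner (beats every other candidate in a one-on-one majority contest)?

C

C vs A: 29–22
C vs B: 32–19
C beats every other candidate.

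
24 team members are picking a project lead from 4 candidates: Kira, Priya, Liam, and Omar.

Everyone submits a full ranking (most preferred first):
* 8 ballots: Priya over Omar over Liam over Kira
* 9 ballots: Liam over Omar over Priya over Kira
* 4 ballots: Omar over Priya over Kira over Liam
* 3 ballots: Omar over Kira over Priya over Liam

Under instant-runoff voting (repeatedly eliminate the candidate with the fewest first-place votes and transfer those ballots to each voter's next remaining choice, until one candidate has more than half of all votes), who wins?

Priya

Round 1: Kira 0, Priya 8, Liam 9, Omar 7. Kira eliminated.
Round 2: Priya 8, Liam 9, Omar 7. Omar eliminated.
Round 3: Priya 15, Liam 9. Priya has a majority (≥13).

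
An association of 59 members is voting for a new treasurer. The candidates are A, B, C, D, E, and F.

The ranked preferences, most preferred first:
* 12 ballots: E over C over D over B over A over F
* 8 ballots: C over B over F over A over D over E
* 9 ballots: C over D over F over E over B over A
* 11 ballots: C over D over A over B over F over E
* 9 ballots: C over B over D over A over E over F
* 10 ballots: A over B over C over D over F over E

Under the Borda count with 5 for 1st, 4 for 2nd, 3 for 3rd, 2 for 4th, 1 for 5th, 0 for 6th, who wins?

A: 12×1 + 8×2 + 9×0 + 11×3 + 9×2 + 10×5 = 129
B: 12×2 + 8×4 + 9×1 + 11×2 + 9×4 + 10×4 = 163
C: 12×4 + 8×5 + 9×5 + 11×5 + 9×5 + 10×3 = 263
D: 12×3 + 8×1 + 9×4 + 11×4 + 9×3 + 10×2 = 171
E: 12×5 + 8×0 + 9×2 + 11×0 + 9×1 + 10×0 = 87
F: 12×0 + 8×3 + 9×3 + 11×1 + 9×0 + 10×1 = 72

C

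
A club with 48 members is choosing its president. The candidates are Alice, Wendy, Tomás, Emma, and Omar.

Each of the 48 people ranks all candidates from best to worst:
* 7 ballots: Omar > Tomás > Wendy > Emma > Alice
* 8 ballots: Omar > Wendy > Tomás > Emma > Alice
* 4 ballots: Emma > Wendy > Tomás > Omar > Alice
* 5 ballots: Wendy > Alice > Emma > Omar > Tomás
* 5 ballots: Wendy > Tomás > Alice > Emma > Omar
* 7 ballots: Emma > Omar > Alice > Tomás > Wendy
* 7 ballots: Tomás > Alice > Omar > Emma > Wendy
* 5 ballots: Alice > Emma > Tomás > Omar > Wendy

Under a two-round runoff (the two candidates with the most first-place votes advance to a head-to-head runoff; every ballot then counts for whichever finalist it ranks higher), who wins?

Round 1 first-place votes: Alice 5, Wendy 10, Tomás 7, Emma 11, Omar 15. Omar and Emma advance.
Runoff: Omar is ranked above Emma on 22 ballots, Emma above Omar on 26.

Emma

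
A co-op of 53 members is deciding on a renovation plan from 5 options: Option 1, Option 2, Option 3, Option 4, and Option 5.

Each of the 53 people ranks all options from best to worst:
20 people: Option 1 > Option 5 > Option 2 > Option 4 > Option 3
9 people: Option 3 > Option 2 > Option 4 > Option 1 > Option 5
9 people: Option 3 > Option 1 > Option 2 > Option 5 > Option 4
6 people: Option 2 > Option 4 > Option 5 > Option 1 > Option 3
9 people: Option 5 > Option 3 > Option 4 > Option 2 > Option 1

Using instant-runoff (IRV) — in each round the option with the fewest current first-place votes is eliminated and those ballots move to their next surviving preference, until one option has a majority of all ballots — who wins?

Option 3

Round 1: Option 1 20, Option 2 6, Option 3 18, Option 4 0, Option 5 9. Option 4 eliminated.
Round 2: Option 1 20, Option 2 6, Option 3 18, Option 5 9. Option 2 eliminated.
Round 3: Option 1 20, Option 3 18, Option 5 15. Option 5 eliminated.
Round 4: Option 1 26, Option 3 27. Option 3 has a majority (≥27).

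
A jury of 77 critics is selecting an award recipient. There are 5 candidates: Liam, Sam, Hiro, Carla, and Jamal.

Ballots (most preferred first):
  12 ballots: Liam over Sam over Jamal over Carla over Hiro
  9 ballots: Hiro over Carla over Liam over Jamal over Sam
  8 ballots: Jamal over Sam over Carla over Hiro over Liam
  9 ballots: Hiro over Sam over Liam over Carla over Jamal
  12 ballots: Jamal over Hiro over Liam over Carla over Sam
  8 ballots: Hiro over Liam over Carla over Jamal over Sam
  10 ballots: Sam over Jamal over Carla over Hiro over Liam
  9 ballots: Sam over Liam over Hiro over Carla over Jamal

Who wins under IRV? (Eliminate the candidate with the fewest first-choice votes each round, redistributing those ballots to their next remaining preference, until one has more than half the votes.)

Round 1: Liam 12, Sam 19, Hiro 26, Carla 0, Jamal 20. Carla eliminated.
Round 2: Liam 12, Sam 19, Hiro 26, Jamal 20. Liam eliminated.
Round 3: Sam 31, Hiro 26, Jamal 20. Jamal eliminated.
Round 4: Sam 39, Hiro 38. Sam has a majority (≥39).

Sam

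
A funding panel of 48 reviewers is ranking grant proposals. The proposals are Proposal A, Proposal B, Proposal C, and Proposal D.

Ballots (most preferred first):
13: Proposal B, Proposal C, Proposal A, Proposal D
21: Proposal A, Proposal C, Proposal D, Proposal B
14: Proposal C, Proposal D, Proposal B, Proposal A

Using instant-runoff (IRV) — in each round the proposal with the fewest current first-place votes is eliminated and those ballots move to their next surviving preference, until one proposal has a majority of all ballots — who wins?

Proposal C

Round 1: Proposal A 21, Proposal B 13, Proposal C 14, Proposal D 0. Proposal D eliminated.
Round 2: Proposal A 21, Proposal B 13, Proposal C 14. Proposal B eliminated.
Round 3: Proposal A 21, Proposal C 27. Proposal C has a majority (≥25).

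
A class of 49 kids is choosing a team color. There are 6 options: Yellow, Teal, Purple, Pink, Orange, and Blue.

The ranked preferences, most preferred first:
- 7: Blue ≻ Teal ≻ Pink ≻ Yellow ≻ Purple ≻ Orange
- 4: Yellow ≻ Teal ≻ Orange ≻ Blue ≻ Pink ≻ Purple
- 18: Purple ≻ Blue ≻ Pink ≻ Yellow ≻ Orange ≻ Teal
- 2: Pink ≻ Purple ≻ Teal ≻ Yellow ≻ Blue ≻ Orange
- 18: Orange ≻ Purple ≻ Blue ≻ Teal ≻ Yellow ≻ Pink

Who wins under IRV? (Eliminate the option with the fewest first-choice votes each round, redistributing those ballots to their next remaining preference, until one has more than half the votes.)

Purple

Round 1: Yellow 4, Teal 0, Purple 18, Pink 2, Orange 18, Blue 7. Teal eliminated.
Round 2: Yellow 4, Purple 18, Pink 2, Orange 18, Blue 7. Pink eliminated.
Round 3: Yellow 4, Purple 20, Orange 18, Blue 7. Yellow eliminated.
Round 4: Purple 20, Orange 22, Blue 7. Blue eliminated.
Round 5: Purple 27, Orange 22. Purple has a majority (≥25).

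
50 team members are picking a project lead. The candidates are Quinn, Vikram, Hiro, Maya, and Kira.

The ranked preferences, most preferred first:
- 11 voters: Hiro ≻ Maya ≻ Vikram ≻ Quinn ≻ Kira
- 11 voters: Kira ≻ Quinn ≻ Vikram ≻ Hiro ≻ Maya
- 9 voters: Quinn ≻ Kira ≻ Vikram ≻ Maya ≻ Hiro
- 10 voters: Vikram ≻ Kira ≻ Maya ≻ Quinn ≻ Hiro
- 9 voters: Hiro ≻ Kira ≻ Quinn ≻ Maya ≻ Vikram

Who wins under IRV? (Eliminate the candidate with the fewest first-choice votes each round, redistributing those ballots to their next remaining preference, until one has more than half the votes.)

Round 1: Quinn 9, Vikram 10, Hiro 20, Maya 0, Kira 11. Maya eliminated.
Round 2: Quinn 9, Vikram 10, Hiro 20, Kira 11. Quinn eliminated.
Round 3: Vikram 10, Hiro 20, Kira 20. Vikram eliminated.
Round 4: Hiro 20, Kira 30. Kira has a majority (≥26).

Kira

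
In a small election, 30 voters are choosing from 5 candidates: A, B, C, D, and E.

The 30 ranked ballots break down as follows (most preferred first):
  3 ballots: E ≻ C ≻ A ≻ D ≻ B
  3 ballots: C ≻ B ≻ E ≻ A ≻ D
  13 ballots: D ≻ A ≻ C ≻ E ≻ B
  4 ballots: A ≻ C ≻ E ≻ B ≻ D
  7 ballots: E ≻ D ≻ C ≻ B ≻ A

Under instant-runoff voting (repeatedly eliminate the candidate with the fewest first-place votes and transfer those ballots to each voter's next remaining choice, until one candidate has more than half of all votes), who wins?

Round 1: A 4, B 0, C 3, D 13, E 10. B eliminated.
Round 2: A 4, C 3, D 13, E 10. C eliminated.
Round 3: A 4, D 13, E 13. A eliminated.
Round 4: D 13, E 17. E has a majority (≥16).

E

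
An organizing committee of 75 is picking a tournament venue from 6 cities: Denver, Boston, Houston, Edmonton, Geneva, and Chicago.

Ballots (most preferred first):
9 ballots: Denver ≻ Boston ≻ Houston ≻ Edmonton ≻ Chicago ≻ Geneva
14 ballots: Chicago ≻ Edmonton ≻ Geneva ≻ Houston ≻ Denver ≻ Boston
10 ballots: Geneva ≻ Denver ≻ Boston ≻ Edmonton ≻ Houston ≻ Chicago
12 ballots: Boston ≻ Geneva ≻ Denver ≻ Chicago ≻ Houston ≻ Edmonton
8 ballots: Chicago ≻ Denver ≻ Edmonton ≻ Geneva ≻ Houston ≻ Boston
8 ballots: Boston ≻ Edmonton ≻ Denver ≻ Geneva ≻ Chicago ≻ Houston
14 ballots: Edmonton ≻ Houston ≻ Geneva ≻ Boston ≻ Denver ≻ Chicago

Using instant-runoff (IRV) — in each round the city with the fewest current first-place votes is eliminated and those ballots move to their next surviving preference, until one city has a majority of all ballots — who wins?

Boston

Round 1: Denver 9, Boston 20, Houston 0, Edmonton 14, Geneva 10, Chicago 22. Houston eliminated.
Round 2: Denver 9, Boston 20, Edmonton 14, Geneva 10, Chicago 22. Denver eliminated.
Round 3: Boston 29, Edmonton 14, Geneva 10, Chicago 22. Geneva eliminated.
Round 4: Boston 39, Edmonton 14, Chicago 22. Boston has a majority (≥38).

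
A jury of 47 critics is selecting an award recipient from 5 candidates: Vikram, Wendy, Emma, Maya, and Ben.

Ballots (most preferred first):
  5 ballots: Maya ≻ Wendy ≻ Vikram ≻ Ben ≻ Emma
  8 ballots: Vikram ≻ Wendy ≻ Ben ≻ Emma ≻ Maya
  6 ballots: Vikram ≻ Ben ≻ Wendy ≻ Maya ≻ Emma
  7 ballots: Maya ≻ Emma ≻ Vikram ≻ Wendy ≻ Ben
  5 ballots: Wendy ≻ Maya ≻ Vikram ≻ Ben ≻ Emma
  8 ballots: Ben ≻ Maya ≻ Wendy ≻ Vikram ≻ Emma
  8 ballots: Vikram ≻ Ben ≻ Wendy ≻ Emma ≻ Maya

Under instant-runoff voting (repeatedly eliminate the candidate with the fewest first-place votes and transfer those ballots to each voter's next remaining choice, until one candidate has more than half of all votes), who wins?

Maya

Round 1: Vikram 22, Wendy 5, Emma 0, Maya 12, Ben 8. Emma eliminated.
Round 2: Vikram 22, Wendy 5, Maya 12, Ben 8. Wendy eliminated.
Round 3: Vikram 22, Maya 17, Ben 8. Ben eliminated.
Round 4: Vikram 22, Maya 25. Maya has a majority (≥24).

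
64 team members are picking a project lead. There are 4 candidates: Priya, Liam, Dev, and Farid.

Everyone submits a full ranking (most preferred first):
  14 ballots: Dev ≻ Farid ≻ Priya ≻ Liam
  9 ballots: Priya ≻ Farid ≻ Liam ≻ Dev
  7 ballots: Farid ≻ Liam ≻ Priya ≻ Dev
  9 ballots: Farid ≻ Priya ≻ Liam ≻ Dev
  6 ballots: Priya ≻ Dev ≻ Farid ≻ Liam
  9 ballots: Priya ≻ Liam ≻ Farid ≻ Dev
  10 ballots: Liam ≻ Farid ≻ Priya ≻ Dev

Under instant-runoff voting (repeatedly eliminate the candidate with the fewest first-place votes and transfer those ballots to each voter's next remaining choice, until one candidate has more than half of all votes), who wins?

Farid

Round 1: Priya 24, Liam 10, Dev 14, Farid 16. Liam eliminated.
Round 2: Priya 24, Dev 14, Farid 26. Dev eliminated.
Round 3: Priya 24, Farid 40. Farid has a majority (≥33).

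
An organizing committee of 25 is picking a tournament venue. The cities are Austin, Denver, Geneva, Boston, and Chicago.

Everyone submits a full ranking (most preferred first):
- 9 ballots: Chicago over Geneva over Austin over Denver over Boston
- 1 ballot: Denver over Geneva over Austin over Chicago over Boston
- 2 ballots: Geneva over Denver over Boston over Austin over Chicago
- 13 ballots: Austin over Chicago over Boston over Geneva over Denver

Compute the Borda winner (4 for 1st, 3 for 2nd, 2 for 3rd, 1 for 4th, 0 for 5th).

Chicago

Austin: 9×2 + 1×2 + 2×1 + 13×4 = 74
Denver: 9×1 + 1×4 + 2×3 + 13×0 = 19
Geneva: 9×3 + 1×3 + 2×4 + 13×1 = 51
Boston: 9×0 + 1×0 + 2×2 + 13×2 = 30
Chicago: 9×4 + 1×1 + 2×0 + 13×3 = 76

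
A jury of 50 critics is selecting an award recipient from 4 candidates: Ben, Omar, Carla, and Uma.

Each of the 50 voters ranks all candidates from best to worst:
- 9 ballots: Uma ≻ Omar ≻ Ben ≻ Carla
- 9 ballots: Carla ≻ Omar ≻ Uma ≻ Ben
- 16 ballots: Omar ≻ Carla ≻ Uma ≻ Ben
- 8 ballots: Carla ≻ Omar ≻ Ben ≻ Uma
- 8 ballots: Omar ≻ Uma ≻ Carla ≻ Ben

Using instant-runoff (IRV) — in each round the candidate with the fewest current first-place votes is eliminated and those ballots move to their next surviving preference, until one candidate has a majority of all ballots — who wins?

Round 1: Ben 0, Omar 24, Carla 17, Uma 9. Ben eliminated.
Round 2: Omar 24, Carla 17, Uma 9. Uma eliminated.
Round 3: Omar 33, Carla 17. Omar has a majority (≥26).

Omar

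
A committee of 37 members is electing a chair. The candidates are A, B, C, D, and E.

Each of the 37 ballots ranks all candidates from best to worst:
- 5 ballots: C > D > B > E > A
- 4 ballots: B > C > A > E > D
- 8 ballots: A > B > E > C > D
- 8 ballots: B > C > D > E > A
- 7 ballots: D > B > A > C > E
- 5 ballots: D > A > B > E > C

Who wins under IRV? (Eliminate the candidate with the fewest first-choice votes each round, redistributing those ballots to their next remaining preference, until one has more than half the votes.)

B

Round 1: A 8, B 12, C 5, D 12, E 0. E eliminated.
Round 2: A 8, B 12, C 5, D 12. C eliminated.
Round 3: A 8, B 12, D 17. A eliminated.
Round 4: B 20, D 17. B has a majority (≥19).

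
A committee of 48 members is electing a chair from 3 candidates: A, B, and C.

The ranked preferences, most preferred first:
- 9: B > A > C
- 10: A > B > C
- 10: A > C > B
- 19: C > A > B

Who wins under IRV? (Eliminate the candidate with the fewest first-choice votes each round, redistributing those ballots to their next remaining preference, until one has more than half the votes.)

Round 1: A 20, B 9, C 19. B eliminated.
Round 2: A 29, C 19. A has a majority (≥25).

A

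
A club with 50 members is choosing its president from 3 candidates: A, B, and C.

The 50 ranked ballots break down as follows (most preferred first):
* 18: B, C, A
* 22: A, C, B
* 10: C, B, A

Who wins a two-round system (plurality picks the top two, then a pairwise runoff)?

B

Round 1 first-place votes: A 22, B 18, C 10. A and B advance.
Runoff: A is ranked above B on 22 ballots, B above A on 28.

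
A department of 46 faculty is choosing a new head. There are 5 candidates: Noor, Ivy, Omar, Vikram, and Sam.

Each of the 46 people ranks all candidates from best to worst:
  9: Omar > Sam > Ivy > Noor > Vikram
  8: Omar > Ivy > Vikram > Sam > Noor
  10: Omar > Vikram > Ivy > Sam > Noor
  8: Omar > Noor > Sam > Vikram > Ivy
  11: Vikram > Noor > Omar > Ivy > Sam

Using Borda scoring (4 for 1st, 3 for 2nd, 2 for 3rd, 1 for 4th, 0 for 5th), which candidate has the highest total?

Noor: 9×1 + 8×0 + 10×0 + 8×3 + 11×3 = 66
Ivy: 9×2 + 8×3 + 10×2 + 8×0 + 11×1 = 73
Omar: 9×4 + 8×4 + 10×4 + 8×4 + 11×2 = 162
Vikram: 9×0 + 8×2 + 10×3 + 8×1 + 11×4 = 98
Sam: 9×3 + 8×1 + 10×1 + 8×2 + 11×0 = 61

Omar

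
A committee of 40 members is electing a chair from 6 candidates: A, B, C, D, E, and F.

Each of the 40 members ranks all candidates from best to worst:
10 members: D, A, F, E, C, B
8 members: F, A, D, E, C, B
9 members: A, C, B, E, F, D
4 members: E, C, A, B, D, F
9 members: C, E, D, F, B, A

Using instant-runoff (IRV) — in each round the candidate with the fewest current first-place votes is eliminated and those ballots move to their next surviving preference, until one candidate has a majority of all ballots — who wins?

Round 1: A 9, B 0, C 9, D 10, E 4, F 8. B eliminated.
Round 2: A 9, C 9, D 10, E 4, F 8. E eliminated.
Round 3: A 9, C 13, D 10, F 8. F eliminated.
Round 4: A 17, C 13, D 10. D eliminated.
Round 5: A 27, C 13. A has a majority (≥21).

A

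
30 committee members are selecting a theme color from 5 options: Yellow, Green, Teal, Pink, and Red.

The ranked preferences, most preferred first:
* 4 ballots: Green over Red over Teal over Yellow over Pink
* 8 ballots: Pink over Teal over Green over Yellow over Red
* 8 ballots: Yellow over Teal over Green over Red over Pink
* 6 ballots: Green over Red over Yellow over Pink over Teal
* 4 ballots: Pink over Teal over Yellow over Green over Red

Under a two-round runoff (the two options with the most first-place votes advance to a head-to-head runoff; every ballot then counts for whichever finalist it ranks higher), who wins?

Round 1 first-place votes: Yellow 8, Green 10, Teal 0, Pink 12, Red 0. Pink and Green advance.
Runoff: Pink is ranked above Green on 12 ballots, Green above Pink on 18.

Green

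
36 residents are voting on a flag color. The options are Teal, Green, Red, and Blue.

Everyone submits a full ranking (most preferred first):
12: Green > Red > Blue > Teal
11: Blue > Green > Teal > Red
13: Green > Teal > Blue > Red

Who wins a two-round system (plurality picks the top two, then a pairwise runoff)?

Round 1 first-place votes: Teal 0, Green 25, Red 0, Blue 11. Green and Blue advance.
Runoff: Green is ranked above Blue on 25 ballots, Blue above Green on 11.

Green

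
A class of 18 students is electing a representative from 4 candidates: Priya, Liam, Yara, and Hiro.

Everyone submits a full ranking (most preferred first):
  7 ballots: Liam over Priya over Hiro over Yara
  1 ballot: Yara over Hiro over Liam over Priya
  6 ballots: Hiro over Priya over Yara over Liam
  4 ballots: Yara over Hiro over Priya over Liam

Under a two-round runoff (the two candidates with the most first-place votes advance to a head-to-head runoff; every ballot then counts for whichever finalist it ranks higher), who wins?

Hiro

Round 1 first-place votes: Priya 0, Liam 7, Yara 5, Hiro 6. Liam and Hiro advance.
Runoff: Liam is ranked above Hiro on 7 ballots, Hiro above Liam on 11.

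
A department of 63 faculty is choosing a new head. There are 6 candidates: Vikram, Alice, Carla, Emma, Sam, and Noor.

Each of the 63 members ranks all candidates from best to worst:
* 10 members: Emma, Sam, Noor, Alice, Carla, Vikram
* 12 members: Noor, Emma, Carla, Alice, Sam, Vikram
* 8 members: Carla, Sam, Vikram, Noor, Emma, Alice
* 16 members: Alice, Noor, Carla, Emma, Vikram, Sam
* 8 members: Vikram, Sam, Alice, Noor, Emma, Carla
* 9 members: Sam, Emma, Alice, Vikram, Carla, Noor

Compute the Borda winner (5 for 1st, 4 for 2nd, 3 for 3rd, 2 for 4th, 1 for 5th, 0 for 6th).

Noor

Vikram: 10×0 + 12×0 + 8×3 + 16×1 + 8×5 + 9×2 = 98
Alice: 10×2 + 12×2 + 8×0 + 16×5 + 8×3 + 9×3 = 175
Carla: 10×1 + 12×3 + 8×5 + 16×3 + 8×0 + 9×1 = 143
Emma: 10×5 + 12×4 + 8×1 + 16×2 + 8×1 + 9×4 = 182
Sam: 10×4 + 12×1 + 8×4 + 16×0 + 8×4 + 9×5 = 161
Noor: 10×3 + 12×5 + 8×2 + 16×4 + 8×2 + 9×0 = 186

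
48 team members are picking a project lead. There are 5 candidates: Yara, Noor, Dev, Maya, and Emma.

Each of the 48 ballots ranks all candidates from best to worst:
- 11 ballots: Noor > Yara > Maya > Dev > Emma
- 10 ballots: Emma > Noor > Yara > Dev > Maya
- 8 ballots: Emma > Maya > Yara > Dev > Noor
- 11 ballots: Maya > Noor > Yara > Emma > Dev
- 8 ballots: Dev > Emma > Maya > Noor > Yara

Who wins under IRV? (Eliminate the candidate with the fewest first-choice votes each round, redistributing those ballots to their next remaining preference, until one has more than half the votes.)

Round 1: Yara 0, Noor 11, Dev 8, Maya 11, Emma 18. Yara eliminated.
Round 2: Noor 11, Dev 8, Maya 11, Emma 18. Dev eliminated.
Round 3: Noor 11, Maya 11, Emma 26. Emma has a majority (≥25).

Emma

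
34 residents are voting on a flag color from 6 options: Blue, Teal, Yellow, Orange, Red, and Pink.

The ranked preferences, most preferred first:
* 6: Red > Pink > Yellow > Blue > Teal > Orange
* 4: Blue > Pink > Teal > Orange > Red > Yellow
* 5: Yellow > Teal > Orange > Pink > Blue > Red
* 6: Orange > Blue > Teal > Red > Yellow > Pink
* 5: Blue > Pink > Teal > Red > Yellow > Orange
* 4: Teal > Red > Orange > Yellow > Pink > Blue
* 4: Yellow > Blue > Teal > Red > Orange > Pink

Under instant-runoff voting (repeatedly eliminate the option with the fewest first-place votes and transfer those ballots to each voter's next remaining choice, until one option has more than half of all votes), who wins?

Round 1: Blue 9, Teal 4, Yellow 9, Orange 6, Red 6, Pink 0. Pink eliminated.
Round 2: Blue 9, Teal 4, Yellow 9, Orange 6, Red 6. Teal eliminated.
Round 3: Blue 9, Yellow 9, Orange 6, Red 10. Orange eliminated.
Round 4: Blue 15, Yellow 9, Red 10. Yellow eliminated.
Round 5: Blue 24, Red 10. Blue has a majority (≥18).

Blue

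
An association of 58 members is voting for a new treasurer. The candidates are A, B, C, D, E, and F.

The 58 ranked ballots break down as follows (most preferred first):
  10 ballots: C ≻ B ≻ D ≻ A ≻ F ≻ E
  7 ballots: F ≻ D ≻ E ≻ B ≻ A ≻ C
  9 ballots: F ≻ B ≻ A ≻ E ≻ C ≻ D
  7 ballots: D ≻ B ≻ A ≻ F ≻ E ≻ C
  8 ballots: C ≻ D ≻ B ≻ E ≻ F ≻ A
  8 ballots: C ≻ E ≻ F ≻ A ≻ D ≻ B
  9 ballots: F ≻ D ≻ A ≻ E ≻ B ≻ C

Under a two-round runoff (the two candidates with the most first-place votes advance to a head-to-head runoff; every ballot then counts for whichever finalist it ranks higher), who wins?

F

Round 1 first-place votes: A 0, B 0, C 26, D 7, E 0, F 25. C and F advance.
Runoff: C is ranked above F on 26 ballots, F above C on 32.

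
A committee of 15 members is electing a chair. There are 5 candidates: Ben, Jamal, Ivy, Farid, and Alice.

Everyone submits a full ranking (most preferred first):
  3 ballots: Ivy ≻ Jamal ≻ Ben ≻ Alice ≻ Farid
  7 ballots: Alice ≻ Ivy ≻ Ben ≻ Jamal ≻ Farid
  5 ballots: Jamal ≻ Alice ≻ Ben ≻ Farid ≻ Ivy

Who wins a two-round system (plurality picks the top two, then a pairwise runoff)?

Round 1 first-place votes: Ben 0, Jamal 5, Ivy 3, Farid 0, Alice 7. Alice and Jamal advance.
Runoff: Alice is ranked above Jamal on 7 ballots, Jamal above Alice on 8.

Jamal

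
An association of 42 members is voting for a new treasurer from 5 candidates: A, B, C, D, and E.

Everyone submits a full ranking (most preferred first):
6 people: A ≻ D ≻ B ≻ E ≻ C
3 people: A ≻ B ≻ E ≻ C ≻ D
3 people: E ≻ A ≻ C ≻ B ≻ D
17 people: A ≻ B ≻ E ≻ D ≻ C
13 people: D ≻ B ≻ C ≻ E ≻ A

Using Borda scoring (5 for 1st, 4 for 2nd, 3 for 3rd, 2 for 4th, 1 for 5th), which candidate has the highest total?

A: 6×5 + 3×5 + 3×4 + 17×5 + 13×1 = 155
B: 6×3 + 3×4 + 3×2 + 17×4 + 13×4 = 156
C: 6×1 + 3×2 + 3×3 + 17×1 + 13×3 = 77
D: 6×4 + 3×1 + 3×1 + 17×2 + 13×5 = 129
E: 6×2 + 3×3 + 3×5 + 17×3 + 13×2 = 113

B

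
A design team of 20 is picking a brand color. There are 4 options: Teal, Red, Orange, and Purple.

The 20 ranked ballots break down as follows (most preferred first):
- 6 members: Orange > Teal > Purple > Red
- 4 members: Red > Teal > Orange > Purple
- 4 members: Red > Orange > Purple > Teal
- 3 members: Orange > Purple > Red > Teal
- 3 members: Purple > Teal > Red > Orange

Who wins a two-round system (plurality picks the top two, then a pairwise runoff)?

Round 1 first-place votes: Teal 0, Red 8, Orange 9, Purple 3. Orange and Red advance.
Runoff: Orange is ranked above Red on 9 ballots, Red above Orange on 11.

Red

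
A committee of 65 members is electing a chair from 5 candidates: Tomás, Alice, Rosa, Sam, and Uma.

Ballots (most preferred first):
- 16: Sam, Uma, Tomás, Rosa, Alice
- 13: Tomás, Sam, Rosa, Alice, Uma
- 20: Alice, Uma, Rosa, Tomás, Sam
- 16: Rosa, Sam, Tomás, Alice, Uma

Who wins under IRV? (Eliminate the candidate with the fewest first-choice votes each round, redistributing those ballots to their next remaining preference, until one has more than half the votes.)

Sam

Round 1: Tomás 13, Alice 20, Rosa 16, Sam 16, Uma 0. Uma eliminated.
Round 2: Tomás 13, Alice 20, Rosa 16, Sam 16. Tomás eliminated.
Round 3: Alice 20, Rosa 16, Sam 29. Rosa eliminated.
Round 4: Alice 20, Sam 45. Sam has a majority (≥33).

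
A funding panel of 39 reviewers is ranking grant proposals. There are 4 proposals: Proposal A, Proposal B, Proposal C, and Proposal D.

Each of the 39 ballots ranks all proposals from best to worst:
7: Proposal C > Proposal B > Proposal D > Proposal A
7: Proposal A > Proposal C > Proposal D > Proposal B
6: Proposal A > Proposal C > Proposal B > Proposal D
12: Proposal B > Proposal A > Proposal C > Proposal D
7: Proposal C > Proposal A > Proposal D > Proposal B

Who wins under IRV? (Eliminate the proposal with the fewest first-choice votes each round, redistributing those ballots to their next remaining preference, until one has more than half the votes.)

Proposal A

Round 1: Proposal A 13, Proposal B 12, Proposal C 14, Proposal D 0. Proposal D eliminated.
Round 2: Proposal A 13, Proposal B 12, Proposal C 14. Proposal B eliminated.
Round 3: Proposal A 25, Proposal C 14. Proposal A has a majority (≥20).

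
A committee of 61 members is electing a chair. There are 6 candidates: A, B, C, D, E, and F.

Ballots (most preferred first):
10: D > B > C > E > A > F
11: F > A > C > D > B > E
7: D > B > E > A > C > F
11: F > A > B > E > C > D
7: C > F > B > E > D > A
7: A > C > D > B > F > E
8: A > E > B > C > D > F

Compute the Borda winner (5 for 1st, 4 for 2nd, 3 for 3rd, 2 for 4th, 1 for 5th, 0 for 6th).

A

A: 10×1 + 11×4 + 7×2 + 11×4 + 7×0 + 7×5 + 8×5 = 187
B: 10×4 + 11×1 + 7×4 + 11×3 + 7×3 + 7×2 + 8×3 = 171
C: 10×3 + 11×3 + 7×1 + 11×1 + 7×5 + 7×4 + 8×2 = 160
D: 10×5 + 11×2 + 7×5 + 11×0 + 7×1 + 7×3 + 8×1 = 143
E: 10×2 + 11×0 + 7×3 + 11×2 + 7×2 + 7×0 + 8×4 = 109
F: 10×0 + 11×5 + 7×0 + 11×5 + 7×4 + 7×1 + 8×0 = 145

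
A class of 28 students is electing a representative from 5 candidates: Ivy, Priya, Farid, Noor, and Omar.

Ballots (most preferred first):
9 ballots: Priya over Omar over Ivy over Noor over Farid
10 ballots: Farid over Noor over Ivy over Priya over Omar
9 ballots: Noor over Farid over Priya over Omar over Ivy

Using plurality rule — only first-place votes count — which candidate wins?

Farid

First-place votes: Ivy 0, Priya 9, Farid 10, Noor 9, Omar 0.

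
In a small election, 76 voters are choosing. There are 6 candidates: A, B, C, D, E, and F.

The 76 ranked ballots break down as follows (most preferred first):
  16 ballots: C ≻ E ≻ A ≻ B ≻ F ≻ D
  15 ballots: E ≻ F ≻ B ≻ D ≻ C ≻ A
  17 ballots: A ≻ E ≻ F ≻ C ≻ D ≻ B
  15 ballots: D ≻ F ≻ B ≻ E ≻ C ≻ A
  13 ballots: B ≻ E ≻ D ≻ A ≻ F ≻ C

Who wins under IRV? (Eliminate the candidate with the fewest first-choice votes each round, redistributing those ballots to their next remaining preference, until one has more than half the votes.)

E

Round 1: A 17, B 13, C 16, D 15, E 15, F 0. F eliminated.
Round 2: A 17, B 13, C 16, D 15, E 15. B eliminated.
Round 3: A 17, C 16, D 15, E 28. D eliminated.
Round 4: A 17, C 16, E 43. E has a majority (≥39).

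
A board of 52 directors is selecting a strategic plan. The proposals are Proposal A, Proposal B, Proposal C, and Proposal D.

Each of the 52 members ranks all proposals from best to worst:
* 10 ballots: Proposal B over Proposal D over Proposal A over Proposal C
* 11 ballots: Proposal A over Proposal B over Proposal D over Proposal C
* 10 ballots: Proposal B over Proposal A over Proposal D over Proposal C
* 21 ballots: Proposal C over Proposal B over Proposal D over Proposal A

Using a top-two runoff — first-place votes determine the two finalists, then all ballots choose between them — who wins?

Proposal B

Round 1 first-place votes: Proposal A 11, Proposal B 20, Proposal C 21, Proposal D 0. Proposal C and Proposal B advance.
Runoff: Proposal C is ranked above Proposal B on 21 ballots, Proposal B above Proposal C on 31.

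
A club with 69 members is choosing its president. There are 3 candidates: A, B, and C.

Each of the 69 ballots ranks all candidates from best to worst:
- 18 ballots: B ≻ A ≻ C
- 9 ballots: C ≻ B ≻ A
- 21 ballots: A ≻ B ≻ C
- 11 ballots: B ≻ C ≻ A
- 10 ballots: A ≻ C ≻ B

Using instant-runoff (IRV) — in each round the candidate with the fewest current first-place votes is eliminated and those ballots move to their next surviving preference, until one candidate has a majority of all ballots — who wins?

Round 1: A 31, B 29, C 9. C eliminated.
Round 2: A 31, B 38. B has a majority (≥35).

B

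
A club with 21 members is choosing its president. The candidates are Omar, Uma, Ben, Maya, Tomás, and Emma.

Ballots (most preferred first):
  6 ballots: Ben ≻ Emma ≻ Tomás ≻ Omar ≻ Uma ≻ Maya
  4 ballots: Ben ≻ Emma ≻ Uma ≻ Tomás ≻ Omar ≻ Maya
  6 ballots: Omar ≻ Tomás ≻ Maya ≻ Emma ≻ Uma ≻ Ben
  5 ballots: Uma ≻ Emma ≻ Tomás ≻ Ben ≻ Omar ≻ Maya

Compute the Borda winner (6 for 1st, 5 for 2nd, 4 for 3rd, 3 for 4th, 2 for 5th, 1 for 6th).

Omar: 6×3 + 4×2 + 6×6 + 5×2 = 72
Uma: 6×2 + 4×4 + 6×2 + 5×6 = 70
Ben: 6×6 + 4×6 + 6×1 + 5×3 = 81
Maya: 6×1 + 4×1 + 6×4 + 5×1 = 39
Tomás: 6×4 + 4×3 + 6×5 + 5×4 = 86
Emma: 6×5 + 4×5 + 6×3 + 5×5 = 93

Emma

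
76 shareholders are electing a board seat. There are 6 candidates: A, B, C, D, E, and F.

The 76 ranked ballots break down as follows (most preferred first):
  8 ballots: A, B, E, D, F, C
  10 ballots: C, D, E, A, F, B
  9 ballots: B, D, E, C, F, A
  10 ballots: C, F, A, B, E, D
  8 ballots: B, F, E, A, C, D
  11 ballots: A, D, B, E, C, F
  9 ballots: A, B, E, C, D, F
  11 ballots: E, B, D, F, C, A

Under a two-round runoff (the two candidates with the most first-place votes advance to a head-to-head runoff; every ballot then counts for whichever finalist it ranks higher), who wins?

Round 1 first-place votes: A 28, B 17, C 20, D 0, E 11, F 0. A and C advance.
Runoff: A is ranked above C on 36 ballots, C above A on 40.

C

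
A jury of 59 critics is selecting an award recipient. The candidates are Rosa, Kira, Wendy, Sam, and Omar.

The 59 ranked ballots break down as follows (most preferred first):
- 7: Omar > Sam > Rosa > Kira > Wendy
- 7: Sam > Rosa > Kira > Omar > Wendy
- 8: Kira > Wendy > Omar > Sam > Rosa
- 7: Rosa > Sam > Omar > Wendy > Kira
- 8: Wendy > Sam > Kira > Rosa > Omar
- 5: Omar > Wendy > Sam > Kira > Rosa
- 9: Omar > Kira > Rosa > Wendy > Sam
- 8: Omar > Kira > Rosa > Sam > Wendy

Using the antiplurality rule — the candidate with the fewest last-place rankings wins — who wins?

Last-place votes: Rosa 13, Kira 7, Wendy 22, Sam 9, Omar 8.

Kira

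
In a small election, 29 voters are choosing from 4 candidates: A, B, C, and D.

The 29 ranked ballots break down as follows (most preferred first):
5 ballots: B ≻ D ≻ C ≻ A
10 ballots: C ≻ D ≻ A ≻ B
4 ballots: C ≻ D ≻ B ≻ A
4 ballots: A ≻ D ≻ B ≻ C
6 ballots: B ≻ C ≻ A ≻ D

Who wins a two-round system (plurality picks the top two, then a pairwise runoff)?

Round 1 first-place votes: A 4, B 11, C 14, D 0. C and B advance.
Runoff: C is ranked above B on 14 ballots, B above C on 15.

B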